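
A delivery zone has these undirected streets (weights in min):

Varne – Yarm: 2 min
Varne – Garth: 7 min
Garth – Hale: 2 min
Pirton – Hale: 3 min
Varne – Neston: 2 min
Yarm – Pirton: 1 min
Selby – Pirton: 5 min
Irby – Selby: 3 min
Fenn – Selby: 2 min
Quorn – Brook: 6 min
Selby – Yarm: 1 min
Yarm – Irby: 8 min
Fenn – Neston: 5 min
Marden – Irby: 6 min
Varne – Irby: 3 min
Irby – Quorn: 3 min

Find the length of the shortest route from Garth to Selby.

7 min

Shortest distances from Garth:
Garth: 0
Hale: 2  (via Garth)
Pirton: 5  (via Hale)
Yarm: 6  (via Pirton)
Varne: 7  (via Garth)
Selby: 7  (via Yarm)
Shortest route: Garth → Hale → Pirton → Yarm → Selby = 7 min.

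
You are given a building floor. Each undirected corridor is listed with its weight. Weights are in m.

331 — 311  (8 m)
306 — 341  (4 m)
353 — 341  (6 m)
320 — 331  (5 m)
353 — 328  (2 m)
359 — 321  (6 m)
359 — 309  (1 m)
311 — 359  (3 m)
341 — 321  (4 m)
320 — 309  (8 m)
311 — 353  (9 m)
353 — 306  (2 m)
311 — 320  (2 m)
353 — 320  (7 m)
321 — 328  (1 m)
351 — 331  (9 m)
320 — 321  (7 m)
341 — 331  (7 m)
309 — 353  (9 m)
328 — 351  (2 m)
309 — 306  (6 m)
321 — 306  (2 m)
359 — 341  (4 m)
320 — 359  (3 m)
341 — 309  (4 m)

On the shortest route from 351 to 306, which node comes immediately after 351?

328

Enumerating some paths:
351 → 328 → 353 → 306: 2+2+2 = 6
351 → 328 → 321 → 306: 2+1+2 = 5
The minimum is 5 m via 351 → 328 → 321 → 306.
So from 351 the first move is to 328.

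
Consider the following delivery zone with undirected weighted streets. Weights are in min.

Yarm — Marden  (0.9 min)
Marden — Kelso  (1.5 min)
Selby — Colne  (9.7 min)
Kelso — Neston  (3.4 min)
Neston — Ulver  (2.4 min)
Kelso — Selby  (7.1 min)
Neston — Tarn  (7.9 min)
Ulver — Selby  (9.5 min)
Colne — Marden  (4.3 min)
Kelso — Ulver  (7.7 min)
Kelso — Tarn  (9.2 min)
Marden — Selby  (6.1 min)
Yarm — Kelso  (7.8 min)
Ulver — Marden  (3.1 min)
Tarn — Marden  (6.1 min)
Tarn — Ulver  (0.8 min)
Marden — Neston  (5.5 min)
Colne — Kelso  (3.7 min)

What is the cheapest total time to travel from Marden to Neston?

Running Dijkstra from Marden:
Marden: 0
Yarm: 0.9  (via Marden)
Kelso: 1.5  (via Marden)
Ulver: 3.1  (via Marden)
Tarn: 3.9  (via Ulver)
Colne: 4.3  (via Marden)
Neston: 4.9  (via Kelso)
Shortest route: Marden → Kelso → Neston = 4.9 min.

4.9 min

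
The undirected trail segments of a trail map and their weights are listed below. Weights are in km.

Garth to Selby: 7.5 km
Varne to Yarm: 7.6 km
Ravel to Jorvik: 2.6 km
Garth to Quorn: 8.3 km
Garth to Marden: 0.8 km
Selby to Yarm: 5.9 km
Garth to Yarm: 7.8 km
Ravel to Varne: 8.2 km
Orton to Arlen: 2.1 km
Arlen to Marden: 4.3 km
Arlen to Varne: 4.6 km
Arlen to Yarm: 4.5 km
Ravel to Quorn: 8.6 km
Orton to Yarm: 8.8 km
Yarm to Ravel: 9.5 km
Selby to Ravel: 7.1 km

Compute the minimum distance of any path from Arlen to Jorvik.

Shortest distances from Arlen:
Arlen: 0
Orton: 2.1  (via Arlen)
Marden: 4.3  (via Arlen)
Yarm: 4.5  (via Arlen)
Varne: 4.6  (via Arlen)
Garth: 5.1  (via Marden)
Selby: 10.4  (via Yarm)
Ravel: 12.8  (via Varne)
Quorn: 13.4  (via Garth)
Jorvik: 15.4  (via Ravel)
Shortest route: Arlen–Varne–Ravel–Jorvik = 15.4 km.

15.4 km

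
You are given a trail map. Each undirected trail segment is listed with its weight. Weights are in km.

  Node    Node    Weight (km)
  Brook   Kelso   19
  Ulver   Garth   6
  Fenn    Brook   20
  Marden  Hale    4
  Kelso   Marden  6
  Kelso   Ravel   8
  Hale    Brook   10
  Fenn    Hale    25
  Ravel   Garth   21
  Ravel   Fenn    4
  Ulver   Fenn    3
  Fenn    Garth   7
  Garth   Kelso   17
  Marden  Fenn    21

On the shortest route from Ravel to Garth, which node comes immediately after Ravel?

Fenn

Enumerating some paths:
Ravel → Kelso → Garth: 8+17 = 25
Ravel → Fenn → Garth: 4+7 = 11
Ravel → Garth: 21 = 21
Ravel → Fenn → Ulver → Garth: 4+3+6 = 13
Cheapest is Ravel → Fenn → Garth at 11 km.
So from Ravel the first move is to Fenn.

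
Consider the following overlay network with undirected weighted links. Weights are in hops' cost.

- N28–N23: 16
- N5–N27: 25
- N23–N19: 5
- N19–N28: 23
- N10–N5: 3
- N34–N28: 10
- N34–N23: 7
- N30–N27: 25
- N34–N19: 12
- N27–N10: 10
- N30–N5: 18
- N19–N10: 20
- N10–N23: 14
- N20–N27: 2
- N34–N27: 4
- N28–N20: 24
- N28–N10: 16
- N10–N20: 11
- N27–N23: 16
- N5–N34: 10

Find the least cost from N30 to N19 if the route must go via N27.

Shortest N30→N27: N30 → N27 = 25
Shortest N27→N19: N27 → N34 → N19 = 16
Total via N27: 25 + 16 = 41 hops' cost.

41 hops' cost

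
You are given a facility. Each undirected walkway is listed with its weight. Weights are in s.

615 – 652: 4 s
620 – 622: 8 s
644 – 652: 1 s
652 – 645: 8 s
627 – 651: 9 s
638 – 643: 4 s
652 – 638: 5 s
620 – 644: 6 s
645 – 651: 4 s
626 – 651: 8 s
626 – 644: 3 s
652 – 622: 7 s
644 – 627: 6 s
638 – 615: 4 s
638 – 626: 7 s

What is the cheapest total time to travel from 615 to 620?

Candidate routes:
615–652–644–620: 4+1+6 = 11
615–638–652–644–620: 4+5+1+6 = 16
615–652–622–620: 4+7+8 = 19
The minimum is 11 s via 615–652–644–620.

11 s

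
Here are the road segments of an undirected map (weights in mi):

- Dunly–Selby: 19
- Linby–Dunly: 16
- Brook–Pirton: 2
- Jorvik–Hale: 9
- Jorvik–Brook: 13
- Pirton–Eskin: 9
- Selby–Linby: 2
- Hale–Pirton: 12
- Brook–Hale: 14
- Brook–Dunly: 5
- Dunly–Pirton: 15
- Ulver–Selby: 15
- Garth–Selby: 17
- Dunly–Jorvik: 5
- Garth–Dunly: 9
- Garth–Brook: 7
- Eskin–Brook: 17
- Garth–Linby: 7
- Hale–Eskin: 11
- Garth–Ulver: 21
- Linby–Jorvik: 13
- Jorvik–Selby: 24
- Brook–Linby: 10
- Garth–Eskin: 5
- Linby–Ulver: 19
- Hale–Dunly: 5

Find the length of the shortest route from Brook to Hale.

10 mi

Enumerating some paths:
Brook - Hale: 14 = 14
Brook - Dunly - Hale: 5+5 = 10
Brook - Dunly - Jorvik - Hale: 5+5+9 = 19
Brook - Pirton - Hale: 2+12 = 14
The minimum is 10 mi via Brook - Dunly - Hale.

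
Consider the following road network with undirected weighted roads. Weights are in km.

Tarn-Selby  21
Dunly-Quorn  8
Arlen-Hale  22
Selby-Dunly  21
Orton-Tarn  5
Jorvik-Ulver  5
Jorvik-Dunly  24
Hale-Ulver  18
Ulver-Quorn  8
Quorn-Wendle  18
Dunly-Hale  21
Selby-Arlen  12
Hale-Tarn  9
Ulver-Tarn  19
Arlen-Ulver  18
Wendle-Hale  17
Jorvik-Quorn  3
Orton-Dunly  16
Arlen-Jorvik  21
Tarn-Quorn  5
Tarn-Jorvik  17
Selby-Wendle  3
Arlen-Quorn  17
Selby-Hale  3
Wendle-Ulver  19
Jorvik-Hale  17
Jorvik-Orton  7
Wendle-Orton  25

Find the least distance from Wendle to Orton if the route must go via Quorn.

Shortest Wendle→Quorn: Wendle → Quorn = 18
Best Quorn to Orton: Quorn → Jorvik → Orton costing 10
Total via Quorn: 18 + 10 = 28 km.

28 km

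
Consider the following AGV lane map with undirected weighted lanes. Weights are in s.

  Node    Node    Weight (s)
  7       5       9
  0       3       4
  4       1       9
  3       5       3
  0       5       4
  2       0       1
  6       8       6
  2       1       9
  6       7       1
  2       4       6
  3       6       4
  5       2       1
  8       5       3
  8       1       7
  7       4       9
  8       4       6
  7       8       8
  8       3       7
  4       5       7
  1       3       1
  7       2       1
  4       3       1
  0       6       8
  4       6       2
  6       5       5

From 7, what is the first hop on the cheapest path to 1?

Enumerating some paths:
7 → 6 → 4 → 3 → 1: 1+2+1+1 = 5
7 → 6 → 3 → 1: 1+4+1 = 6
7 → 2 → 5 → 3 → 1: 1+1+3+1 = 6
7 → 2 → 0 → 3 → 1: 1+1+4+1 = 7
The minimum is 5 s via 7 → 6 → 4 → 3 → 1.
So from 7 the first move is to 6.

6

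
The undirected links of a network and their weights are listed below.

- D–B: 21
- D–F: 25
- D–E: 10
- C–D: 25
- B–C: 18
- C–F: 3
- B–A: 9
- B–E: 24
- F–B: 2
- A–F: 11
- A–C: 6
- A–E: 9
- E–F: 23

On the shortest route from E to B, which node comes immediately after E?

A

Enumerating some paths:
E - A - F - B: 9+11+2 = 22
E - A - B: 9+9 = 18
E - B: 24 = 24
E - A - C - F - B: 9+6+3+2 = 20
Cheapest is E - A - B at 18.
So from E the first move is to A.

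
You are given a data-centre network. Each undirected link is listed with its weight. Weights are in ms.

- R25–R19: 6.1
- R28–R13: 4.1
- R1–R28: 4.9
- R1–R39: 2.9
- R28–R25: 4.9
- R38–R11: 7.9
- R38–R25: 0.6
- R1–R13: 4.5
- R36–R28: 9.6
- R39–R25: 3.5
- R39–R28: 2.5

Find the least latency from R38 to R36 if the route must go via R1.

Shortest R38→R1: R38 → R25 → R39 → R1 = 7
Shortest R1→R36: R1 → R28 → R36 = 14.5
Total via R1: 7 + 14.5 = 21.5 ms.

21.5 ms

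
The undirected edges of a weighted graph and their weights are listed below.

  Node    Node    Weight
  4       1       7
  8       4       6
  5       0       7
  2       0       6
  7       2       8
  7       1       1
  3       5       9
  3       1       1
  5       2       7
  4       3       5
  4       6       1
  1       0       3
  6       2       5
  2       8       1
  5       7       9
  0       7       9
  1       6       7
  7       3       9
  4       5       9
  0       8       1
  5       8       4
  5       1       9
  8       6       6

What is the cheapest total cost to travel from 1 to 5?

8

Candidate routes:
1–5: 9 = 9
1–0–8–5: 3+1+4 = 8
The minimum is 8 via 1–0–8–5.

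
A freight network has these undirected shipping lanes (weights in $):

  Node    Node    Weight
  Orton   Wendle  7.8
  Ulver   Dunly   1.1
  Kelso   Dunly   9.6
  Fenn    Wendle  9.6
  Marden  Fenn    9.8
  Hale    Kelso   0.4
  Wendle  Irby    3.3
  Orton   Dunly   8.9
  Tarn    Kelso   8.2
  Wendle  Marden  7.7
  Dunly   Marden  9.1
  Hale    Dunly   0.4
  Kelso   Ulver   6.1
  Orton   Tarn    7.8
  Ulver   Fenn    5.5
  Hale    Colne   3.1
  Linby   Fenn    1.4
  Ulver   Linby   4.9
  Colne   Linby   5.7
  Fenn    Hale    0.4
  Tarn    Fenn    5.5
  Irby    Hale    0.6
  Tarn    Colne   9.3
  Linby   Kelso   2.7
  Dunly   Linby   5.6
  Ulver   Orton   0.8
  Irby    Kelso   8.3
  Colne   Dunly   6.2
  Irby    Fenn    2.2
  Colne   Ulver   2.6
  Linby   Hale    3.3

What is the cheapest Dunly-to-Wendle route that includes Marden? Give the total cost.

$16.8

Best Dunly to Marden: Dunly → Marden costing 9.1
Best Marden to Wendle: Marden → Wendle costing 7.7
Total via Marden: 9.1 + 7.7 = $16.8.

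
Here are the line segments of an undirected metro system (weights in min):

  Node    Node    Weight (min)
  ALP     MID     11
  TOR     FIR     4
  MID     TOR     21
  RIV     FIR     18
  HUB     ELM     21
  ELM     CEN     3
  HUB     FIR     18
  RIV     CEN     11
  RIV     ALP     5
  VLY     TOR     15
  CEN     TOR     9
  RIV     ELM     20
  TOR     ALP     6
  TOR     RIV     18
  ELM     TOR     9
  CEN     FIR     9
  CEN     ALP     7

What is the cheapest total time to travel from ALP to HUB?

Candidate routes:
ALP–CEN–ELM–HUB: 7+3+21 = 31
ALP–CEN–FIR–HUB: 7+9+18 = 34
ALP–TOR–FIR–HUB: 6+4+18 = 28
Cheapest is ALP–TOR–FIR–HUB at 28 min.

28 min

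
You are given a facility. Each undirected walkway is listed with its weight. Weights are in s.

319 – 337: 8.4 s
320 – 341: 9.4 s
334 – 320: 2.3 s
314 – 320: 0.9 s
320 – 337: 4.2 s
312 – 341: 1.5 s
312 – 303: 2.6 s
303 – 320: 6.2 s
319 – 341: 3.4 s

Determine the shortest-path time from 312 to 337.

13 s

Shortest distances from 312:
312: 0
341: 1.5  (via 312)
303: 2.6  (via 312)
319: 4.9  (via 341)
320: 8.8  (via 303)
314: 9.7  (via 320)
334: 11.1  (via 320)
337: 13  (via 320)
Shortest route: 312 → 303 → 320 → 337 = 13 s.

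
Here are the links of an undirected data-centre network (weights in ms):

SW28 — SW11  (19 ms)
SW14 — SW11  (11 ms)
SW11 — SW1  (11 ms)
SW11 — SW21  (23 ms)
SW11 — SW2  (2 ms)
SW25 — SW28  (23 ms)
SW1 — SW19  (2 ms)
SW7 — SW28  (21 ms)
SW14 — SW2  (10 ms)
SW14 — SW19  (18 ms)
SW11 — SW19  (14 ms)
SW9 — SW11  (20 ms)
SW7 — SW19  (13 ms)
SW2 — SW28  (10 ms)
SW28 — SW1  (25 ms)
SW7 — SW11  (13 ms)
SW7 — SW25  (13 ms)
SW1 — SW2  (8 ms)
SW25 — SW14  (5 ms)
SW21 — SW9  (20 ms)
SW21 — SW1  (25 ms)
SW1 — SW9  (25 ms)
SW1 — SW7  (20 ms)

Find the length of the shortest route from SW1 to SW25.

Compare a few routes:
SW1 → SW2 → SW14 → SW25: 8+10+5 = 23
SW1 → SW2 → SW11 → SW14 → SW25: 8+2+11+5 = 26
SW1 → SW19 → SW14 → SW25: 2+18+5 = 25
The minimum is 23 ms via SW1 → SW2 → SW14 → SW25.

23 ms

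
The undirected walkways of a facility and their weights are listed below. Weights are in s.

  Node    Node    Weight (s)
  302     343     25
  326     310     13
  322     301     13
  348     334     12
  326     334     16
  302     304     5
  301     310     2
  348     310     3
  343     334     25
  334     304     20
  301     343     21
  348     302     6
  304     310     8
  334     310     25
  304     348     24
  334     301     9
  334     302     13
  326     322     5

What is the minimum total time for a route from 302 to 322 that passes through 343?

Best 302 to 343: 302–343 costing 25
Shortest 343→322: 343–301–322 = 34
Total via 343: 25 + 34 = 59 s.

59 s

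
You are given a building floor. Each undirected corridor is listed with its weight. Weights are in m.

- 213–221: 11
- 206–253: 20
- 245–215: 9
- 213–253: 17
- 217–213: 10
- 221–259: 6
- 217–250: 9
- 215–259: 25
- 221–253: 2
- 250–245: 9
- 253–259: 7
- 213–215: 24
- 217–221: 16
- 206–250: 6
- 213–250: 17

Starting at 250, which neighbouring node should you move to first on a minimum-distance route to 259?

Candidate routes:
250 - 217 - 221 - 259: 9+16+6 = 31
250 - 217 - 221 - 253 - 259: 9+16+2+7 = 34
250 - 206 - 253 - 259: 6+20+7 = 33
The minimum is 31 m via 250 - 217 - 221 - 259.
So from 250 the first move is to 217.

217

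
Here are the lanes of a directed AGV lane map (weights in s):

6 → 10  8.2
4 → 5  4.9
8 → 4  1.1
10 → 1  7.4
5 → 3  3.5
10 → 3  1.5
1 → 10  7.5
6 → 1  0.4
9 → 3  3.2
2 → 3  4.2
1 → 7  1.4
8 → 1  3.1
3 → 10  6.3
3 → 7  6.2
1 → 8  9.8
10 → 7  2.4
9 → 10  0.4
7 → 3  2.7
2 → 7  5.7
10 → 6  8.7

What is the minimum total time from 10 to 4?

18.3 s

Shortest distances from 10:
10: 0
3: 1.5  (via 10)
7: 2.4  (via 10)
1: 7.4  (via 10)
6: 8.7  (via 10)
8: 17.2  (via 1)
4: 18.3  (via 8)
Shortest route: 10–1–8–4 = 18.3 s.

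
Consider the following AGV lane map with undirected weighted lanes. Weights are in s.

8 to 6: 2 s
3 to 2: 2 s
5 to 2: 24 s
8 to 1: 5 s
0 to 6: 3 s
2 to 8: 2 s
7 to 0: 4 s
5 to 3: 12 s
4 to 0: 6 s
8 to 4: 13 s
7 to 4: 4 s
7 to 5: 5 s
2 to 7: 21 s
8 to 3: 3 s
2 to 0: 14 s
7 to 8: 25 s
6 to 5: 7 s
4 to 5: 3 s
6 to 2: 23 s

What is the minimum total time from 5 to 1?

14 s

Compare a few routes:
5–7–0–6–8–1: 5+4+3+2+5 = 19
5–6–8–1: 7+2+5 = 14
Cheapest is 5–6–8–1 at 14 s.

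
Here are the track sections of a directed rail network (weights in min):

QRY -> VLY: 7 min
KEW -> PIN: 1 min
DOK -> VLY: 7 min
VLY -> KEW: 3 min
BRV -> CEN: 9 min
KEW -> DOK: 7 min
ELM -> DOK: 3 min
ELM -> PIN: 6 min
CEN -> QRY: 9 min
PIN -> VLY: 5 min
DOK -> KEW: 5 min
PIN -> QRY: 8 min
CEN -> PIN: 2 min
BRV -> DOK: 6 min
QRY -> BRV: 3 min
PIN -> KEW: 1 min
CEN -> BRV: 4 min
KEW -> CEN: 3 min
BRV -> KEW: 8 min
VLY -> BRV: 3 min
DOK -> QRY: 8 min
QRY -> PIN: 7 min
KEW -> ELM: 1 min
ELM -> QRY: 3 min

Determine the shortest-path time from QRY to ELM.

Compare a few routes:
QRY–PIN–KEW–ELM: 7+1+1 = 9
QRY–VLY–KEW–ELM: 7+3+1 = 11
The minimum is 9 min via QRY–PIN–KEW–ELM.

9 min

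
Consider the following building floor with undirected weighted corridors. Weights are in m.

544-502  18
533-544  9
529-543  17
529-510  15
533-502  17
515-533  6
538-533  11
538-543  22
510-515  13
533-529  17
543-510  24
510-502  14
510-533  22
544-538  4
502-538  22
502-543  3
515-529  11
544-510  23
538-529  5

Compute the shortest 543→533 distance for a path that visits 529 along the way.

Best 543 to 529: 543–529 costing 17
Shortest 529→533: 529–538–533 = 16
Total via 529: 17 + 16 = 33 m.

33 m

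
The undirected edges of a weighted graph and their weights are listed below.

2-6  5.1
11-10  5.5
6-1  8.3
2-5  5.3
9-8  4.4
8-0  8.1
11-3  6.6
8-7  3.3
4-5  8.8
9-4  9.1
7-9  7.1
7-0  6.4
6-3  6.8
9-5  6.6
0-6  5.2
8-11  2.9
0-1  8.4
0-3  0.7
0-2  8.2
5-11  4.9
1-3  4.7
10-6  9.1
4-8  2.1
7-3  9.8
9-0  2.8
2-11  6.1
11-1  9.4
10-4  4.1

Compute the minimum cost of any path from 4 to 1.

14.4

Enumerating some paths:
4 → 8 → 11 → 1: 2.1+2.9+9.4 = 14.4
4 → 8 → 9 → 0 → 3 → 1: 2.1+4.4+2.8+0.7+4.7 = 14.7
4 → 8 → 11 → 3 → 1: 2.1+2.9+6.6+4.7 = 16.3
4 → 8 → 0 → 3 → 1: 2.1+8.1+0.7+4.7 = 15.6
Cheapest is 4 → 8 → 11 → 1 at 14.4.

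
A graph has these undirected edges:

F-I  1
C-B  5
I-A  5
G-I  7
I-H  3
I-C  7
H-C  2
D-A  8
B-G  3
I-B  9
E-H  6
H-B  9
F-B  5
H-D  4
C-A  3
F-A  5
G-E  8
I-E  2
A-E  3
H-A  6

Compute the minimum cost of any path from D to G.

Settle nodes by increasing distance from D:
D: 0
H: 4  (via D)
C: 6  (via H)
I: 7  (via H)
A: 8  (via D)
F: 8  (via I)
E: 9  (via I)
B: 11  (via C)
G: 14  (via I)
Shortest route: D–H–I–G = 14.

14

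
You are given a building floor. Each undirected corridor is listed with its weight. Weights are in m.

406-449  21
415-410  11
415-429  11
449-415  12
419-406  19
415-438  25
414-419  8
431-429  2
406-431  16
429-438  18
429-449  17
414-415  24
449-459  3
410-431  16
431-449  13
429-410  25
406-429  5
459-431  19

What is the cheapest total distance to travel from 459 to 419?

Enumerating some paths:
459 → 449 → 431 → 429 → 406 → 419: 3+13+2+5+19 = 42
459 → 449 → 429 → 406 → 419: 3+17+5+19 = 44
459 → 449 → 406 → 419: 3+21+19 = 43
Cheapest is 459 → 449 → 431 → 429 → 406 → 419 at 42 m.

42 m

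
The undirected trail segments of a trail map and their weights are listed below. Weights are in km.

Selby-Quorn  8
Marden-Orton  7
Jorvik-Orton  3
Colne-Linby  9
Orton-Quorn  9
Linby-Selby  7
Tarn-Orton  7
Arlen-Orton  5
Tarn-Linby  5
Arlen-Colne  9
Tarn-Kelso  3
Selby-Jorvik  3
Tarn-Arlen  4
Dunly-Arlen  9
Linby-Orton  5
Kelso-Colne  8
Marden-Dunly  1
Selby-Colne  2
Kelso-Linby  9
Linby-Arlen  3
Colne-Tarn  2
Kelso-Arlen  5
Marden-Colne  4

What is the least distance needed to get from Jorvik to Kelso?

10 km

Shortest distances from Jorvik:
Jorvik: 0
Selby: 3  (via Jorvik)
Orton: 3  (via Jorvik)
Colne: 5  (via Selby)
Tarn: 7  (via Colne)
Arlen: 8  (via Orton)
Linby: 8  (via Orton)
Marden: 9  (via Colne)
Dunly: 10  (via Marden)
Kelso: 10  (via Tarn)
Shortest route: Jorvik → Selby → Colne → Tarn → Kelso = 10 km.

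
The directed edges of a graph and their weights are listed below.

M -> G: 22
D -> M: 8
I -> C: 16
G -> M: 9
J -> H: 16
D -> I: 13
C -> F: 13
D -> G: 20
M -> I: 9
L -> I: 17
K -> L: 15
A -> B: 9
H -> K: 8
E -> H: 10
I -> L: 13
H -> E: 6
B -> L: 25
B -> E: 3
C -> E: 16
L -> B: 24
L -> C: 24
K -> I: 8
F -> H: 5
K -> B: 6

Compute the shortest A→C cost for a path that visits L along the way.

58

Shortest A→L: A → B → L = 34
Best L to C: L → C costing 24
Total via L: 34 + 24 = 58.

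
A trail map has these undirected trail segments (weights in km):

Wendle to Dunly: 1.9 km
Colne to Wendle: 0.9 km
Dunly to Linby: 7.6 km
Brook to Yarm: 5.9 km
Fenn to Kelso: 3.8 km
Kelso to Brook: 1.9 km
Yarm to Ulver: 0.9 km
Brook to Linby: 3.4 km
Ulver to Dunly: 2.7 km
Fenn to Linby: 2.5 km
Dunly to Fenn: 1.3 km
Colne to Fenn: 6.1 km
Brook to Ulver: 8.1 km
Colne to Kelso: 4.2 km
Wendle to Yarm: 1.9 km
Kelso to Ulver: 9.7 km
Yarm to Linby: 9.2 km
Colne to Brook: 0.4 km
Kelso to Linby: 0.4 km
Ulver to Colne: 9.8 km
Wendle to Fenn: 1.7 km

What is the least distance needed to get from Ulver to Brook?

4.1 km

Enumerating some paths:
Ulver → Yarm → Brook: 0.9+5.9 = 6.8
Ulver → Dunly → Wendle → Colne → Brook: 2.7+1.9+0.9+0.4 = 5.9
Ulver → Yarm → Wendle → Colne → Brook: 0.9+1.9+0.9+0.4 = 4.1
The minimum is 4.1 km via Ulver → Yarm → Wendle → Colne → Brook.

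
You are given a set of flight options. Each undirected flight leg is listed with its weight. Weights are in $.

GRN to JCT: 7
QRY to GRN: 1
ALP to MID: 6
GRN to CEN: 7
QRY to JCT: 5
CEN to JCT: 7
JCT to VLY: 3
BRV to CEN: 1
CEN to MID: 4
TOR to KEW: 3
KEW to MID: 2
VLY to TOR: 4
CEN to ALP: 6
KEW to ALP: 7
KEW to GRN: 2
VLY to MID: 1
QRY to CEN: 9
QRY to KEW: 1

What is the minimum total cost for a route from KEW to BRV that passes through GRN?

Best KEW to GRN: KEW → GRN costing 2
Shortest GRN→BRV: GRN → CEN → BRV = 8
Total via GRN: 2 + 8 = $10.

$10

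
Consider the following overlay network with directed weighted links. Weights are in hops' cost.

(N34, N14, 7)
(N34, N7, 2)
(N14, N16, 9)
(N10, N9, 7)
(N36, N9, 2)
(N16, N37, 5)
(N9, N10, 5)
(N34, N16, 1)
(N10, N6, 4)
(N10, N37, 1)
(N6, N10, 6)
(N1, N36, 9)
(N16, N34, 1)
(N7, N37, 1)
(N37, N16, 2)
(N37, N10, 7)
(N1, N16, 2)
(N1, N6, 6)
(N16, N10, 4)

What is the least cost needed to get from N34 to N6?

9 hops' cost

Compare a few routes:
N34 → N16 → N10 → N6: 1+4+4 = 9
N34 → N16 → N37 → N10 → N6: 1+5+7+4 = 17
N34 → N7 → N37 → N10 → N6: 2+1+7+4 = 14
N34 → N7 → N37 → N16 → N10 → N6: 2+1+2+4+4 = 13
Cheapest is N34 → N16 → N10 → N6 at 9 hops' cost.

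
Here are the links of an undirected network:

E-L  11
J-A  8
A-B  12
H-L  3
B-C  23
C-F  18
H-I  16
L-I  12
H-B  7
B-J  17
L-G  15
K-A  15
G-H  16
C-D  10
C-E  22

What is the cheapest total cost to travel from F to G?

64

Settle nodes by increasing distance from F:
F: 0
C: 18  (via F)
D: 28  (via C)
E: 40  (via C)
B: 41  (via C)
H: 48  (via B)
L: 51  (via E)
A: 53  (via B)
J: 58  (via B)
I: 63  (via L)
G: 64  (via H)
Shortest route: F → C → B → H → G = 64.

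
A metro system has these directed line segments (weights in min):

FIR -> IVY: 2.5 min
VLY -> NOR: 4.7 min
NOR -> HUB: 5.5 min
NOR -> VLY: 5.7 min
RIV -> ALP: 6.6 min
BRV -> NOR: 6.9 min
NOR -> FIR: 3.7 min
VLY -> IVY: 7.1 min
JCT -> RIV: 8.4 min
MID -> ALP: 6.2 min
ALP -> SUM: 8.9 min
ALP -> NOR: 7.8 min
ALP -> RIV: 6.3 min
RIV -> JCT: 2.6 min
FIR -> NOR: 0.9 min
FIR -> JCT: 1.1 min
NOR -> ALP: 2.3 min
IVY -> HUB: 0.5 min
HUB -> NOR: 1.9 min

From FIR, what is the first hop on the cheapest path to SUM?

NOR

Compare a few routes:
FIR - JCT - RIV - ALP - SUM: 1.1+8.4+6.6+8.9 = 25
FIR - IVY - HUB - NOR - ALP - SUM: 2.5+0.5+1.9+2.3+8.9 = 16.1
FIR - NOR - ALP - SUM: 0.9+2.3+8.9 = 12.1
Cheapest is FIR - NOR - ALP - SUM at 12.1 min.
So from FIR the first move is to NOR.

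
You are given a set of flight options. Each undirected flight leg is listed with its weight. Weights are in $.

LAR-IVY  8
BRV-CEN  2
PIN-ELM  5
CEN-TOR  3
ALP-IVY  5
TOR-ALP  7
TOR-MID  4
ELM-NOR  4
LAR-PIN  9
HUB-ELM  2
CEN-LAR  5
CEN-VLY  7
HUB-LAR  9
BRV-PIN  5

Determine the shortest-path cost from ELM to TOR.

Compare a few routes:
ELM → PIN → LAR → CEN → TOR: 5+9+5+3 = 22
ELM → HUB → LAR → PIN → BRV → CEN → TOR: 2+9+9+5+2+3 = 30
ELM → PIN → BRV → CEN → TOR: 5+5+2+3 = 15
ELM → HUB → LAR → CEN → TOR: 2+9+5+3 = 19
Cheapest is ELM → PIN → BRV → CEN → TOR at $15.

$15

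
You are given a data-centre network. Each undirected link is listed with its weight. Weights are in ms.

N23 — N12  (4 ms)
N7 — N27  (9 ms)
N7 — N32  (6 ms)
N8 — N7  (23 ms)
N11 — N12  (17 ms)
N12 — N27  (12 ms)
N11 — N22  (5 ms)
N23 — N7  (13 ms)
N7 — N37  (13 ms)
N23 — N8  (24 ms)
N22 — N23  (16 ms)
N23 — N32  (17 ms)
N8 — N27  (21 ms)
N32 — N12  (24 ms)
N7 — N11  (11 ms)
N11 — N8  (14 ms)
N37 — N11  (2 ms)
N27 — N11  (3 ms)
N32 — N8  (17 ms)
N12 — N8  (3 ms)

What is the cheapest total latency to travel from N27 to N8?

Compare a few routes:
N27 - N12 - N8: 12+3 = 15
N27 - N11 - N8: 3+14 = 17
N27 - N8: 21 = 21
The minimum is 15 ms via N27 - N12 - N8.

15 ms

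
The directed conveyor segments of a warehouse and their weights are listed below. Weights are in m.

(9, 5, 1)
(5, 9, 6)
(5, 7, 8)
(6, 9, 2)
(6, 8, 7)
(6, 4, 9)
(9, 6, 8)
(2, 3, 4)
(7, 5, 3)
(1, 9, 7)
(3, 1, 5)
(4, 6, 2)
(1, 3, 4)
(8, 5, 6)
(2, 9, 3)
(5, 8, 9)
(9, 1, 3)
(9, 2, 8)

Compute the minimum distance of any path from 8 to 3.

Compare a few routes:
8–5–9–2–3: 6+6+8+4 = 24
8–5–9–1–3: 6+6+3+4 = 19
The minimum is 19 m via 8–5–9–1–3.

19 m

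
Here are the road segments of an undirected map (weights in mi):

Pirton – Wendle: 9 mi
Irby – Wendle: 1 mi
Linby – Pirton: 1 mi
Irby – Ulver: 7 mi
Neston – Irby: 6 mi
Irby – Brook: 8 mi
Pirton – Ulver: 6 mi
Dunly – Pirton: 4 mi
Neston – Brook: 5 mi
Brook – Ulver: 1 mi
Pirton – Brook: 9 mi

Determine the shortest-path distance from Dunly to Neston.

Enumerating some paths:
Dunly → Pirton → Ulver → Brook → Neston: 4+6+1+5 = 16
Dunly → Pirton → Brook → Neston: 4+9+5 = 18
The minimum is 16 mi via Dunly → Pirton → Ulver → Brook → Neston.

16 mi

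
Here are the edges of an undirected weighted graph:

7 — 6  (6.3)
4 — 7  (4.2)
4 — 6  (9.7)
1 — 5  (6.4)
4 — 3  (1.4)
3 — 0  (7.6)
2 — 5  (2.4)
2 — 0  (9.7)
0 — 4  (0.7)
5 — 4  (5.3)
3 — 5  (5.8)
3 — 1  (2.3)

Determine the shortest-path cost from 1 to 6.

Shortest distances from 1:
1: 0
3: 2.3  (via 1)
4: 3.7  (via 3)
0: 4.4  (via 4)
5: 6.4  (via 1)
7: 7.9  (via 4)
2: 8.8  (via 5)
6: 13.4  (via 4)
Shortest route: 1 → 3 → 4 → 6 = 13.4.

13.4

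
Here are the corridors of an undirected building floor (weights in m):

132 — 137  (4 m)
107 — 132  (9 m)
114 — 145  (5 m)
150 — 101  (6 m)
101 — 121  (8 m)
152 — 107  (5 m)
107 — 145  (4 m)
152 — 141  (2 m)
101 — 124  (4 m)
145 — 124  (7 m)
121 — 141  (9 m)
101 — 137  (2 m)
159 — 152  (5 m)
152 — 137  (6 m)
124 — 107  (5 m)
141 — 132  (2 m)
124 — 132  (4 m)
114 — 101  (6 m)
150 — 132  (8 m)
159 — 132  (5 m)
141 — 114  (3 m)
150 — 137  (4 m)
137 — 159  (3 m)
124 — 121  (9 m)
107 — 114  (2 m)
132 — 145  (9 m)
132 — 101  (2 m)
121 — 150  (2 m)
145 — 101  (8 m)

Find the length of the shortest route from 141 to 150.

10 m

Candidate routes:
141 - 121 - 150: 9+2 = 11
141 - 132 - 150: 2+8 = 10
141 - 152 - 137 - 150: 2+6+4 = 12
The minimum is 10 m via 141 - 132 - 150.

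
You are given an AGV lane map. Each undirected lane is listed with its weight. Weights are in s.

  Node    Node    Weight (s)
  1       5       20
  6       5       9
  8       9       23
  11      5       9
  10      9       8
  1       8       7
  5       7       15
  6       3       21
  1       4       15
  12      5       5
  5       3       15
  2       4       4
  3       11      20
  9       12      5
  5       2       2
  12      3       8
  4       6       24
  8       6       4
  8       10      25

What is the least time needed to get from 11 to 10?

Enumerating some paths:
11 - 3 - 12 - 9 - 10: 20+8+5+8 = 41
11 - 5 - 12 - 9 - 10: 9+5+5+8 = 27
The minimum is 27 s via 11 - 5 - 12 - 9 - 10.

27 s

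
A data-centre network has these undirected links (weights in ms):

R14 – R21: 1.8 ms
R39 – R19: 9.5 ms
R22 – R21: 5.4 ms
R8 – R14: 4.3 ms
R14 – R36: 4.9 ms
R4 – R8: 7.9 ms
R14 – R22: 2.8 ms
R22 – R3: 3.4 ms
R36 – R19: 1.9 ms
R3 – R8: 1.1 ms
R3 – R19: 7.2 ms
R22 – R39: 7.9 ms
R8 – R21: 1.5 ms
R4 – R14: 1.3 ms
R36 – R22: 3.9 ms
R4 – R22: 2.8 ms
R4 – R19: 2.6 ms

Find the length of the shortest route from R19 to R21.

Running Dijkstra from R19:
R19: 0
R36: 1.9  (via R19)
R4: 2.6  (via R19)
R14: 3.9  (via R4)
R22: 5.4  (via R4)
R21: 5.7  (via R14)
Shortest route: R19–R4–R14–R21 = 5.7 ms.

5.7 ms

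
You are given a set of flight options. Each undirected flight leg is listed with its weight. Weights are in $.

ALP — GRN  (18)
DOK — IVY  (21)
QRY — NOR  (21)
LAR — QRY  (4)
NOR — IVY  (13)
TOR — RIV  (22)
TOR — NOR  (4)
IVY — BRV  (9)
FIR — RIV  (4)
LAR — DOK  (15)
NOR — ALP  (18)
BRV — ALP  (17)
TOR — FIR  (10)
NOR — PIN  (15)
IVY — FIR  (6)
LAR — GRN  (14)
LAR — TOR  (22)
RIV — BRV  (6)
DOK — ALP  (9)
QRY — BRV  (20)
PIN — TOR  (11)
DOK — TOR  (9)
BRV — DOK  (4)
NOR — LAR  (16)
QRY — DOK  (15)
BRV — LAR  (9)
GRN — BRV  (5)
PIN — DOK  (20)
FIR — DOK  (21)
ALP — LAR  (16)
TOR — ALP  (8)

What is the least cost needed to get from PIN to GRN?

$29

Compare a few routes:
PIN - DOK - BRV - GRN: 20+4+5 = 29
PIN - TOR - ALP - DOK - BRV - GRN: 11+8+9+4+5 = 37
PIN - TOR - FIR - RIV - BRV - GRN: 11+10+4+6+5 = 36
The minimum is $29 via PIN - DOK - BRV - GRN.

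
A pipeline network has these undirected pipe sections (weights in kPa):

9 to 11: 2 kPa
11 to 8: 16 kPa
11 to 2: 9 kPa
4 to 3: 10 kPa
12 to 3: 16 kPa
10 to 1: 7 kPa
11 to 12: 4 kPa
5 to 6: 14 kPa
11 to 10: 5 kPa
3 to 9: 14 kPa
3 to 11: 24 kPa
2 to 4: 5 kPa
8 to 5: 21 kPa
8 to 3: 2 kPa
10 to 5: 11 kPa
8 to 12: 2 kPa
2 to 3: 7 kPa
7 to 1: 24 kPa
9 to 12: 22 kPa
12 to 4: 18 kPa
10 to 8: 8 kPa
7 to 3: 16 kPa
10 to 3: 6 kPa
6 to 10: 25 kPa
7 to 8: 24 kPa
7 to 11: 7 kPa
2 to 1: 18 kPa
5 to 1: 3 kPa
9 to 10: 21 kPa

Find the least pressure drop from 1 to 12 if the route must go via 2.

29 kPa

Shortest 1→2: 1–2 = 18
Shortest 2→12: 2–3–8–12 = 11
Total via 2: 18 + 11 = 29 kPa.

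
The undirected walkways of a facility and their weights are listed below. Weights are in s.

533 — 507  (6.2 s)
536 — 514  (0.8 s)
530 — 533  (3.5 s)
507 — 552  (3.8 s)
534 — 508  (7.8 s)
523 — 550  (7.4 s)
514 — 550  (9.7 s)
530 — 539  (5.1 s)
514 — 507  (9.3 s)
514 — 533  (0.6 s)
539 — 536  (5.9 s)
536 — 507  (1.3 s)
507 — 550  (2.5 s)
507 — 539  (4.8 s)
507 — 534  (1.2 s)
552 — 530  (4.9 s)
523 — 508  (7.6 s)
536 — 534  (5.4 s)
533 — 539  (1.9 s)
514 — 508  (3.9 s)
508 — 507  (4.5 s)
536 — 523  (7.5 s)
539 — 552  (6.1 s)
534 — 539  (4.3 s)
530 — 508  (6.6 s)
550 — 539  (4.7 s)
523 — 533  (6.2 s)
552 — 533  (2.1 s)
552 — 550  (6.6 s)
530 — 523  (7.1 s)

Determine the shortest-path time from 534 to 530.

7.4 s

Candidate routes:
534–507–536–514–533–530: 1.2+1.3+0.8+0.6+3.5 = 7.4
534–507–552–530: 1.2+3.8+4.9 = 9.9
534–539–533–530: 4.3+1.9+3.5 = 9.7
534–539–530: 4.3+5.1 = 9.4
Cheapest is 534–507–536–514–533–530 at 7.4 s.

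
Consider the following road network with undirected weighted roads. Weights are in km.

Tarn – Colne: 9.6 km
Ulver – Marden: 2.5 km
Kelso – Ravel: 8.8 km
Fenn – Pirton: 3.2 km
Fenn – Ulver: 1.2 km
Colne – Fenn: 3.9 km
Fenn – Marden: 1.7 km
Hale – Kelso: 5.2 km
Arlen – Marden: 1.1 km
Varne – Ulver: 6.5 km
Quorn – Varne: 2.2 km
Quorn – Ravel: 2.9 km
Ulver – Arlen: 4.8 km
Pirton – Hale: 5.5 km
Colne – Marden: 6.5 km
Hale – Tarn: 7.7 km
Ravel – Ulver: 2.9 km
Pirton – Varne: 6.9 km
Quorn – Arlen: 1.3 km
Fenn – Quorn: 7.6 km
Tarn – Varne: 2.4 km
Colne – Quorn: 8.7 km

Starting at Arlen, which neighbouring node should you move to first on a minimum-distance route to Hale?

Enumerating some paths:
Arlen - Marden - Ulver - Fenn - Pirton - Hale: 1.1+2.5+1.2+3.2+5.5 = 13.5
Arlen - Marden - Fenn - Pirton - Hale: 1.1+1.7+3.2+5.5 = 11.5
Cheapest is Arlen - Marden - Fenn - Pirton - Hale at 11.5 km.
So from Arlen the first move is to Marden.

Marden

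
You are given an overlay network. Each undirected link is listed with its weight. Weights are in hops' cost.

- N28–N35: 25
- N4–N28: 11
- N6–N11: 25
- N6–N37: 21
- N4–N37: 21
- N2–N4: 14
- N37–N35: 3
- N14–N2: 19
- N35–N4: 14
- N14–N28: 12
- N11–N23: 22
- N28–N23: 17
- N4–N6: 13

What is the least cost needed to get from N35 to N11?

49 hops' cost

Compare a few routes:
N35 - N37 - N6 - N11: 3+21+25 = 49
N35 - N4 - N6 - N11: 14+13+25 = 52
N35 - N37 - N4 - N6 - N11: 3+21+13+25 = 62
Cheapest is N35 - N37 - N6 - N11 at 49 hops' cost.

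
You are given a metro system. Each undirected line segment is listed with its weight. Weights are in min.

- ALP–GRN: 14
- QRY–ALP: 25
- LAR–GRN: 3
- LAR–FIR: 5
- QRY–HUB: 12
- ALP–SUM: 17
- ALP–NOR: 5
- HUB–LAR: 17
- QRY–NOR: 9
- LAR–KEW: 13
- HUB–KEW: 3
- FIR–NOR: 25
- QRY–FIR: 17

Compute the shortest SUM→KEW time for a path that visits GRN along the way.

Best SUM to GRN: SUM–ALP–GRN costing 31
Shortest GRN→KEW: GRN–LAR–KEW = 16
Total via GRN: 31 + 16 = 47 min.

47 min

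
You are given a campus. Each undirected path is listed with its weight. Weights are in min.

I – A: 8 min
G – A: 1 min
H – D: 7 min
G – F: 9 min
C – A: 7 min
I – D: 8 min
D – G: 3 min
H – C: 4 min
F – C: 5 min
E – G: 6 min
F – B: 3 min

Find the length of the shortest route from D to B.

Enumerating some paths:
D → H → C → F → B: 7+4+5+3 = 19
D → G → A → C → F → B: 3+1+7+5+3 = 19
D → G → F → B: 3+9+3 = 15
Cheapest is D → G → F → B at 15 min.

15 min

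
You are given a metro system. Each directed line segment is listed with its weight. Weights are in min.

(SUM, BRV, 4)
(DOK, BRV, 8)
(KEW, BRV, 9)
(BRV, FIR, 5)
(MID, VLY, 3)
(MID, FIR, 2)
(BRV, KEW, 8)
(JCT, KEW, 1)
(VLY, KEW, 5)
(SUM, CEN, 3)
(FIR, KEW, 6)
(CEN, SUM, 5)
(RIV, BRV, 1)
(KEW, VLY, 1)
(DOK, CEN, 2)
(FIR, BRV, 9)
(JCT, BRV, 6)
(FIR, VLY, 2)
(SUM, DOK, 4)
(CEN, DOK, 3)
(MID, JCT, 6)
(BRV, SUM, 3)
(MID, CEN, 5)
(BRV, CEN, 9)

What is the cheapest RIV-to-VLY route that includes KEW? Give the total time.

10 min

Shortest RIV→KEW: RIV–BRV–KEW = 9
Best KEW to VLY: KEW–VLY costing 1
Total via KEW: 9 + 1 = 10 min.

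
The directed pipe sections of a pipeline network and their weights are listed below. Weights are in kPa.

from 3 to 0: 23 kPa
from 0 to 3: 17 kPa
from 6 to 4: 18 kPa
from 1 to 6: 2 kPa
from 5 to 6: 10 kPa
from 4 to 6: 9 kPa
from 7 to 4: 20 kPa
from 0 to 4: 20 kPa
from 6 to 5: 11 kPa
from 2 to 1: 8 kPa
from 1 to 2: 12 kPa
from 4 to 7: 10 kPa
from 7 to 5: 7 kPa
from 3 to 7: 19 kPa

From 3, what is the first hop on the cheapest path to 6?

7

Enumerating some paths:
3 → 7 → 5 → 6: 19+7+10 = 36
3 → 7 → 4 → 6: 19+20+9 = 48
Cheapest is 3 → 7 → 5 → 6 at 36 kPa.
So from 3 the first move is to 7.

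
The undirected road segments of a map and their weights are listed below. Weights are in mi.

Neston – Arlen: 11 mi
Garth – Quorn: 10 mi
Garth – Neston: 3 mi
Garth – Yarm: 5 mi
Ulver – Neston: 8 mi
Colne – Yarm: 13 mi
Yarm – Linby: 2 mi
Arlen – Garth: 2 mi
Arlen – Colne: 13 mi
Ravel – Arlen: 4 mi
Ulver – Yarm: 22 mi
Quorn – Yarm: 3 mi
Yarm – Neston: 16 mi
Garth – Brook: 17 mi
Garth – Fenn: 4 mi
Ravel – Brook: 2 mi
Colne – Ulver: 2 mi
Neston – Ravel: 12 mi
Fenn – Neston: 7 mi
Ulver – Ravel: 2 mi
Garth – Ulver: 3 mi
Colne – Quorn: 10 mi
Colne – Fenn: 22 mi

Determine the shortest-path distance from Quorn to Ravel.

13 mi

Running Dijkstra from Quorn:
Quorn: 0
Yarm: 3  (via Quorn)
Linby: 5  (via Yarm)
Garth: 8  (via Yarm)
Arlen: 10  (via Garth)
Colne: 10  (via Quorn)
Ulver: 11  (via Garth)
Neston: 11  (via Garth)
Fenn: 12  (via Garth)
Ravel: 13  (via Ulver)
Shortest route: Quorn → Yarm → Garth → Ulver → Ravel = 13 mi.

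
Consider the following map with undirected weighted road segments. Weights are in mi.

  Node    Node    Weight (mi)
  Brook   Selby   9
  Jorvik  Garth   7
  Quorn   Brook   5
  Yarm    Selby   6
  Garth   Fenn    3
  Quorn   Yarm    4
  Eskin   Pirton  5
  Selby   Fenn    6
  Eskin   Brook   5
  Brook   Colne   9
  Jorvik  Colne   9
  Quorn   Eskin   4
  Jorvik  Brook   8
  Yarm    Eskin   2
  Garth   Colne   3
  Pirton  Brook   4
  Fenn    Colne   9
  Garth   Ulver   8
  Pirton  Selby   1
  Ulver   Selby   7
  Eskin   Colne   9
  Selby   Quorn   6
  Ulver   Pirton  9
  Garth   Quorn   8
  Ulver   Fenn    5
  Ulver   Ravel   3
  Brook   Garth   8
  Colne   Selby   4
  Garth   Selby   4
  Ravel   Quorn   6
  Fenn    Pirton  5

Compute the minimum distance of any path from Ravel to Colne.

Compare a few routes:
Ravel–Ulver–Selby–Garth–Colne: 3+7+4+3 = 17
Ravel–Quorn–Selby–Colne: 6+6+4 = 16
Ravel–Ulver–Selby–Colne: 3+7+4 = 14
The minimum is 14 mi via Ravel–Ulver–Selby–Colne.

14 mi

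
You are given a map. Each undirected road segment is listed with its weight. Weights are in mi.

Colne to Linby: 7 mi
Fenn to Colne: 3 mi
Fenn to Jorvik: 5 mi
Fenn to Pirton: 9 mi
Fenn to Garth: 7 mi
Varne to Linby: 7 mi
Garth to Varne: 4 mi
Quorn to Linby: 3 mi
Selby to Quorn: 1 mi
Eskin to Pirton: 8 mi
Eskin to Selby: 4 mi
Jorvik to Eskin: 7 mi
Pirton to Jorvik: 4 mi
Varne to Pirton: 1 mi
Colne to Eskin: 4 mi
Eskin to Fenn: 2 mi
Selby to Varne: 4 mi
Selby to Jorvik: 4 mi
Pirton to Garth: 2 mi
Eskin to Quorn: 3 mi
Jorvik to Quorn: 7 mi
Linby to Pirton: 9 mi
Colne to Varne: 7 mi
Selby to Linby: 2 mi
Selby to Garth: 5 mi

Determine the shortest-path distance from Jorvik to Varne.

5 mi

Enumerating some paths:
Jorvik - Selby - Varne: 4+4 = 8
Jorvik - Pirton - Varne: 4+1 = 5
Cheapest is Jorvik - Pirton - Varne at 5 mi.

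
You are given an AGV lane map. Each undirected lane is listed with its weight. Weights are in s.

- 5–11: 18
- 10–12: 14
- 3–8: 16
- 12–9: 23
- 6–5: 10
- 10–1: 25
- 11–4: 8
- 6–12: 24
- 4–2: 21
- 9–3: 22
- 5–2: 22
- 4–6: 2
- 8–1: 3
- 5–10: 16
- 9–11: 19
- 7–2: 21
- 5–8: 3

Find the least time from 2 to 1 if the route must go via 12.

83 s

Best 2 to 12: 2–4–6–12 costing 47
Shortest 12→1: 12–10–5–8–1 = 36
Total via 12: 47 + 36 = 83 s.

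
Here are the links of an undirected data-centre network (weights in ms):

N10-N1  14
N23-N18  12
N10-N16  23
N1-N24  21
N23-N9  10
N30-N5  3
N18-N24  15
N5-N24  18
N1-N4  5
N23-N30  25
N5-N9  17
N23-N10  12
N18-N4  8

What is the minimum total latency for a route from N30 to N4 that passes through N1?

47 ms

Best N30 to N1: N30–N5–N24–N1 costing 42
Shortest N1→N4: N1–N4 = 5
Total via N1: 42 + 5 = 47 ms.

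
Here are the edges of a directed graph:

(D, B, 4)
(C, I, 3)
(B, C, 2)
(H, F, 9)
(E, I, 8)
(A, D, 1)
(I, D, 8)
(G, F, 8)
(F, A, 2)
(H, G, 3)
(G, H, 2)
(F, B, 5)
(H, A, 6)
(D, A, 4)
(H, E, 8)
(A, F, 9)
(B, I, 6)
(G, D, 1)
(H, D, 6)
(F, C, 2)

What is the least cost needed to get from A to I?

Running Dijkstra from A:
A: 0
D: 1  (via A)
B: 5  (via D)
C: 7  (via B)
F: 9  (via A)
I: 10  (via C)
Shortest route: A → D → B → C → I = 10.

10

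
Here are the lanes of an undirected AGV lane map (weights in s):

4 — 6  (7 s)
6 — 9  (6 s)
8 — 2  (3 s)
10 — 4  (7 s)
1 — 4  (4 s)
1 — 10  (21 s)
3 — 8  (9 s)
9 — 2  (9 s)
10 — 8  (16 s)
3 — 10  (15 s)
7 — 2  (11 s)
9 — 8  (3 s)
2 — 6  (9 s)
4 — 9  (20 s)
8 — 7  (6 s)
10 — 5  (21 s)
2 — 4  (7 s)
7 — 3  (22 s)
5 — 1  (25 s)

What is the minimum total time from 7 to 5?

Running Dijkstra from 7:
7: 0
8: 6  (via 7)
2: 9  (via 8)
9: 9  (via 8)
3: 15  (via 8)
6: 15  (via 9)
4: 16  (via 2)
1: 20  (via 4)
10: 22  (via 8)
5: 43  (via 10)
Shortest route: 7–8–10–5 = 43 s.

43 s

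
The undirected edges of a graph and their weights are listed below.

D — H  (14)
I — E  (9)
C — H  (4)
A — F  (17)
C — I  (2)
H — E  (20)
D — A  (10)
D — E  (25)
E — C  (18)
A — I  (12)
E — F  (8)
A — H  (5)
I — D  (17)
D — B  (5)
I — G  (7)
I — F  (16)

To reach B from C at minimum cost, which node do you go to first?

Enumerating some paths:
C–I–D–B: 2+17+5 = 24
C–H–D–B: 4+14+5 = 23
C–H–A–D–B: 4+5+10+5 = 24
C–I–A–D–B: 2+12+10+5 = 29
Cheapest is C–H–D–B at 23.
So from C the first move is to H.

H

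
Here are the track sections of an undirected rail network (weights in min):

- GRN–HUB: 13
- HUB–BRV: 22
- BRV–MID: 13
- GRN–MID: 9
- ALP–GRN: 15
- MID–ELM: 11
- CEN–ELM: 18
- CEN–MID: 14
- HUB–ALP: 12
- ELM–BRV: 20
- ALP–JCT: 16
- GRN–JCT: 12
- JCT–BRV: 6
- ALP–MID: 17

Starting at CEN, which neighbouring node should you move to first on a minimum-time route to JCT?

MID

Candidate routes:
CEN - MID - ALP - JCT: 14+17+16 = 47
CEN - MID - BRV - JCT: 14+13+6 = 33
CEN - MID - GRN - JCT: 14+9+12 = 35
CEN - ELM - BRV - JCT: 18+20+6 = 44
The minimum is 33 min via CEN - MID - BRV - JCT.
So from CEN the first move is to MID.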